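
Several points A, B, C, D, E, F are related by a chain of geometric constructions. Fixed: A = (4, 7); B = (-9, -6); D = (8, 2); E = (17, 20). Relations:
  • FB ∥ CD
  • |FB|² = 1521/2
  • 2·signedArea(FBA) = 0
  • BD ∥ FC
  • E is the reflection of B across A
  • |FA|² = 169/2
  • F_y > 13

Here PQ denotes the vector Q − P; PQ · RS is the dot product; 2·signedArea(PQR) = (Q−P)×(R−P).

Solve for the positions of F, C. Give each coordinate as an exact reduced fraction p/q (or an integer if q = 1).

C = (55/2, 43/2)
F = (21/2, 27/2)

1. F_x = 21/2  [line -13·x + 13·y + -39 = 0 ∩ |FA|² = 169/2]
2. F_y = 27/2  [line -13·x + 13·y + -39 = 0 ∩ |FA|² = 169/2]
   → F = (21/2, 27/2)
3. C_x = 55/2  [FB ∥ CD ∩ BD ∥ FC]
4. C_y = 43/2  [FB ∥ CD ∩ BD ∥ FC]
   → C = (55/2, 43/2)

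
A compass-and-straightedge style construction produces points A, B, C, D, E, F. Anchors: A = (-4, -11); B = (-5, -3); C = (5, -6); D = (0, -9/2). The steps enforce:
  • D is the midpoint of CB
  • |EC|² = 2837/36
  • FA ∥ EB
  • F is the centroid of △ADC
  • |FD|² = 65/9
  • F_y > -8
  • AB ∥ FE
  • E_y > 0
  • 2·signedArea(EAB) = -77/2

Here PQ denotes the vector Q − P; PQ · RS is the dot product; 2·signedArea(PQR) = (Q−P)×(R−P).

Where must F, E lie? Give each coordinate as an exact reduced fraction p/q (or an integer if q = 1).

E = (-2/3, 5/6)
F = (1/3, -43/6)

1. F_x = 1/3  [F is the centroid of △ADC]
2. F_y = -43/6  [F is the centroid of △ADC]
   → F = (1/3, -43/6)
3. E_x = -2/3  [FA ∥ EB ∩ AB ∥ FE]
4. E_y = 5/6  [FA ∥ EB ∩ AB ∥ FE]
   → E = (-2/3, 5/6)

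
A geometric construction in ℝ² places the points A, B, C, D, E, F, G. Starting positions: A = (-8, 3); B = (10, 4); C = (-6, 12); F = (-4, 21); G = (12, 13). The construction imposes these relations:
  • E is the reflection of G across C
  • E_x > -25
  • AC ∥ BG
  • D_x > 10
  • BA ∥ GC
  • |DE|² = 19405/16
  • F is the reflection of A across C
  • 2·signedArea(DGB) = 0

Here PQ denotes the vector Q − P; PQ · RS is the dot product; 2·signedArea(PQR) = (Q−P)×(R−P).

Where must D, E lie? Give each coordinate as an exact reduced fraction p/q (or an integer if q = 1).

D = (21/2, 25/4)
E = (-24, 11)

1. E_x = -24  [E is the reflection of G across C]
2. E_y = 11  [E is the reflection of G across C]
   → E = (-24, 11)
3. D_x = 21/2  [line 9·x + -2·y + -82 = 0 ∩ |DE|² = 19405/16]
4. D_y = 25/4  [line 9·x + -2·y + -82 = 0 ∩ |DE|² = 19405/16]
   → D = (21/2, 25/4)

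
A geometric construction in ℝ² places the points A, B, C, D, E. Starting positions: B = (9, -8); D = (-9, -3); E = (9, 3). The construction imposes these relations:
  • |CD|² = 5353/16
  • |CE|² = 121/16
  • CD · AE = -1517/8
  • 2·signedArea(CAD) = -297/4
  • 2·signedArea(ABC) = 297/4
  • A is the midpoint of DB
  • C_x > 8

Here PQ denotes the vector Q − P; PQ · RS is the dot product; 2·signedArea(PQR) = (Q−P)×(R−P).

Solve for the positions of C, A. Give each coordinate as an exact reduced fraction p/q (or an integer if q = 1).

A = (0, -11/2)
C = (9, 1/4)

1. A_x = 0  [A is the midpoint of DB]
2. A_y = -11/2  [A is the midpoint of DB]
   → A = (0, -11/2)
3. C_x = 9  [2·signedArea(CAD) = -297/4 ∩ CD · AE = -1517/8]
4. C_y = 1/4  [2·signedArea(CAD) = -297/4 ∩ CD · AE = -1517/8]
   → C = (9, 1/4)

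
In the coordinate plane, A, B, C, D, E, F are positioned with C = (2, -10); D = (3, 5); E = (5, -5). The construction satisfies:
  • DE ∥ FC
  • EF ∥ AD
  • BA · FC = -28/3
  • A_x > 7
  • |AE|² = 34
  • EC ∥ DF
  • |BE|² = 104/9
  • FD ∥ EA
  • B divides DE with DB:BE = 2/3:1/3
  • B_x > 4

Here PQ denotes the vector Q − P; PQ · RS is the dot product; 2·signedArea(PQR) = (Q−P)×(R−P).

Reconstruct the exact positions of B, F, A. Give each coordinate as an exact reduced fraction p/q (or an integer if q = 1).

1. B_x = 13/3  [B divides DE with DB:BE = 2/3:1/3]
2. B_y = -5/3  [B divides DE with DB:BE = 2/3:1/3]
   → B = (13/3, -5/3)
3. F_x = 0  [DE ∥ FC ∩ EC ∥ DF]
4. F_y = 0  [DE ∥ FC ∩ EC ∥ DF]
   → F = (0, 0)
5. A_x = 8  [EF ∥ AD ∩ FD ∥ EA]
6. A_y = 0  [EF ∥ AD ∩ FD ∥ EA]
   → A = (8, 0)

A = (8, 0)
B = (13/3, -5/3)
F = (0, 0)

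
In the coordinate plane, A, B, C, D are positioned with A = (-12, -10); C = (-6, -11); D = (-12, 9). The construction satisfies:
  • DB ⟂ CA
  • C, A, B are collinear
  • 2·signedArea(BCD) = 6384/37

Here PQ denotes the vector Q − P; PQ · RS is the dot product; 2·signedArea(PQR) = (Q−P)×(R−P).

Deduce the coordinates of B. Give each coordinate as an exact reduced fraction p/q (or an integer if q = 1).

1. B_x = -558/37  [C, A, B are collinear ∩ DB ⟂ CA]
2. B_y = -351/37  [C, A, B are collinear ∩ DB ⟂ CA]
   → B = (-558/37, -351/37)

B = (-558/37, -351/37)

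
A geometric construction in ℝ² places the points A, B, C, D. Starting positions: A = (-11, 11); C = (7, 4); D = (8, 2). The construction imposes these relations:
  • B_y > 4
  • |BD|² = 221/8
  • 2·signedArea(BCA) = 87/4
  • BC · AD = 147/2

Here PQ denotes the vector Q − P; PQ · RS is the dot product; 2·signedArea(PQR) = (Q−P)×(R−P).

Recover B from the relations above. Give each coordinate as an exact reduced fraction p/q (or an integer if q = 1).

1. B_x = 13/4  [2·signedArea(BCA) = 87/4 ∩ BC · AD = 147/2]
2. B_y = 17/4  [2·signedArea(BCA) = 87/4 ∩ BC · AD = 147/2]
   → B = (13/4, 17/4)

B = (13/4, 17/4)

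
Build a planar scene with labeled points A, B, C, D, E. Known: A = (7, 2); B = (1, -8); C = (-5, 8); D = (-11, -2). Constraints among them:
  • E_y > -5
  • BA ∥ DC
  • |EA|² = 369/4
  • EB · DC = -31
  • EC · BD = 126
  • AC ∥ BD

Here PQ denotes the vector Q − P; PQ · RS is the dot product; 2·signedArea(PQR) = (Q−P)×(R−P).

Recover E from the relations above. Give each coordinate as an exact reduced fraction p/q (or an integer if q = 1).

1. E_x = -1/2  [EC · BD = 126 ∩ EB · DC = -31]
2. E_y = -4  [EC · BD = 126 ∩ EB · DC = -31]
   → E = (-1/2, -4)

E = (-1/2, -4)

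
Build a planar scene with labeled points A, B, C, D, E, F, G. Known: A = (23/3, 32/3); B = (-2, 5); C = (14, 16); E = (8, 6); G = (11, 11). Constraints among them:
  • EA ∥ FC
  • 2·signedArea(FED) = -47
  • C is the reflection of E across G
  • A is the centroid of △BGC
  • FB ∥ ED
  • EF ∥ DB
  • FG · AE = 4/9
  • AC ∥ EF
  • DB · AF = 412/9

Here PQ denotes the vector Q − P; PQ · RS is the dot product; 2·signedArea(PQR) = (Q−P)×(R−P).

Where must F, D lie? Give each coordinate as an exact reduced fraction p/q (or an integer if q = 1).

D = (-25/3, -1/3)
F = (43/3, 34/3)

1. F_x = 43/3  [EA ∥ FC ∩ AC ∥ EF]
2. F_y = 34/3  [EA ∥ FC ∩ AC ∥ EF]
   → F = (43/3, 34/3)
3. D_x = -25/3  [EF ∥ DB ∩ FB ∥ ED]
4. D_y = -1/3  [EF ∥ DB ∩ FB ∥ ED]
   → D = (-25/3, -1/3)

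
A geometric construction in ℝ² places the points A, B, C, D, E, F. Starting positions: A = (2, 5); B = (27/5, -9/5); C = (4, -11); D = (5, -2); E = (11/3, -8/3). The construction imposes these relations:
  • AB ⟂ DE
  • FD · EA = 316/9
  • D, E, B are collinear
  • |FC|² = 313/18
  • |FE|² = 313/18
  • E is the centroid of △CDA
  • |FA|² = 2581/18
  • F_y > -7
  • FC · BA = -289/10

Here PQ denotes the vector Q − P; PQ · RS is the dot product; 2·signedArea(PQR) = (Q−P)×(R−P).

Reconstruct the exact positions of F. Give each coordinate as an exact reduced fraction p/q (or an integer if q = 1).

F = (23/6, -41/6)

1. F_x = 23/6  [FD · EA = 316/9 ∩ FC · BA = -289/10]
2. F_y = -41/6  [FD · EA = 316/9 ∩ FC · BA = -289/10]
   → F = (23/6, -41/6)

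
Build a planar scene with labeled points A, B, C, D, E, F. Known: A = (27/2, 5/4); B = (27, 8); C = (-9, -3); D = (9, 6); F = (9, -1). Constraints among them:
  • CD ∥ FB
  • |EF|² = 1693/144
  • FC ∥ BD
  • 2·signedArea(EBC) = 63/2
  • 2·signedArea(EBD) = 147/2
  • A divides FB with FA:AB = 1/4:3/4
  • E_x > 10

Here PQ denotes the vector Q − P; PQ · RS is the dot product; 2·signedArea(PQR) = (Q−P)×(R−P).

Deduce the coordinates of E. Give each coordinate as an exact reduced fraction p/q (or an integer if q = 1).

E = (21/2, 25/12)

1. E_x = 21/2  [2·signedArea(EBD) = 147/2 ∩ 2·signedArea(EBC) = 63/2]
2. E_y = 25/12  [2·signedArea(EBD) = 147/2 ∩ 2·signedArea(EBC) = 63/2]
   → E = (21/2, 25/12)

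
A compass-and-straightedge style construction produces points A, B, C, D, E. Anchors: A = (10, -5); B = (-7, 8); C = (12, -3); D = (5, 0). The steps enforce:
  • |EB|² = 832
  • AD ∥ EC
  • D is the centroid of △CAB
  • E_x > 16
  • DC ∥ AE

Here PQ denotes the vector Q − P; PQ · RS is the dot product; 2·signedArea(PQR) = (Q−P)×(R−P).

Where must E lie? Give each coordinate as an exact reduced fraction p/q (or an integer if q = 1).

1. E_x = 17  [AD ∥ EC ∩ DC ∥ AE]
2. E_y = -8  [AD ∥ EC ∩ DC ∥ AE]
   → E = (17, -8)

E = (17, -8)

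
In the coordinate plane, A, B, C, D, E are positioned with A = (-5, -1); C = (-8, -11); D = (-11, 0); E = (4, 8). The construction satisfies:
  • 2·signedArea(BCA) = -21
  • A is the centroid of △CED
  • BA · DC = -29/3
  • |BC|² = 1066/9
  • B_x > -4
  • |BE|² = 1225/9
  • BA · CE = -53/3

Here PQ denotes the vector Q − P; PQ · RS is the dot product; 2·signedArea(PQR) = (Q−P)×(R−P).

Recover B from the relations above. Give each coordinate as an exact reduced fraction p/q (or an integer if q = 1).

B = (-3, -4/3)

1. B_x = -3  [BA · CE = -53/3 ∩ BA · DC = -29/3]
2. B_y = -4/3  [BA · CE = -53/3 ∩ BA · DC = -29/3]
   → B = (-3, -4/3)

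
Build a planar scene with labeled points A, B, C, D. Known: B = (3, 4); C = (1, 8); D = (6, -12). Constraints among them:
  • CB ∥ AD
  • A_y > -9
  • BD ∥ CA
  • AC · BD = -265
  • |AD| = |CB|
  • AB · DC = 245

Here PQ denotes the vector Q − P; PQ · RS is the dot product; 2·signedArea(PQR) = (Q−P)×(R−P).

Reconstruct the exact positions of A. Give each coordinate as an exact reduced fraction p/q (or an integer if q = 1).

1. A_x = 4  [CB ∥ AD ∩ BD ∥ CA]
2. A_y = -8  [CB ∥ AD ∩ BD ∥ CA]
   → A = (4, -8)

A = (4, -8)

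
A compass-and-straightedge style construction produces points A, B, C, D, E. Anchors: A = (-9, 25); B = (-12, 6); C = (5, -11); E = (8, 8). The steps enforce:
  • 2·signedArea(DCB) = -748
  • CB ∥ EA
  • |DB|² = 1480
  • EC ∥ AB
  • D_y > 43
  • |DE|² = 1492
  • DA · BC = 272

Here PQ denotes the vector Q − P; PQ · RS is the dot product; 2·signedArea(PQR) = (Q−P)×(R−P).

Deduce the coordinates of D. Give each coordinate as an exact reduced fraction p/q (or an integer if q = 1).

D = (-6, 44)

1. D_x = -6  [DA · BC = 272 ∩ 2·signedArea(DCB) = -748]
2. D_y = 44  [DA · BC = 272 ∩ 2·signedArea(DCB) = -748]
   → D = (-6, 44)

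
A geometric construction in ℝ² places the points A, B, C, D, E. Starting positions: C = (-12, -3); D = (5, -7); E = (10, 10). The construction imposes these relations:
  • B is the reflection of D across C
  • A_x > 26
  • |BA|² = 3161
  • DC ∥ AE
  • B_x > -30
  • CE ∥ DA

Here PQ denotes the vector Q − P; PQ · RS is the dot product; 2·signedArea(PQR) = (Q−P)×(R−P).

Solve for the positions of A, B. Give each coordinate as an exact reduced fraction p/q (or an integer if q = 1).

A = (27, 6)
B = (-29, 1)

1. A_x = 27  [DC ∥ AE ∩ CE ∥ DA]
2. A_y = 6  [DC ∥ AE ∩ CE ∥ DA]
   → A = (27, 6)
3. B_x = -29  [B is the reflection of D across C]
4. B_y = 1  [B is the reflection of D across C]
   → B = (-29, 1)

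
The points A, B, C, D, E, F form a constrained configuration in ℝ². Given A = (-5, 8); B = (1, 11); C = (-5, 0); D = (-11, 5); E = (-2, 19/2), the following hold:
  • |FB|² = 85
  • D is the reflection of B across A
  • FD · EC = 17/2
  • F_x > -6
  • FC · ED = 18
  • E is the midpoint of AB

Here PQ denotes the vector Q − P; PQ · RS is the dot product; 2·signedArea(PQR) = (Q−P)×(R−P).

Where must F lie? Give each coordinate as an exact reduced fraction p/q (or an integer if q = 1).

F = (-5, 4)

1. F_x = -5  [FD · EC = 17/2 ∩ FC · ED = 18]
2. F_y = 4  [FD · EC = 17/2 ∩ FC · ED = 18]
   → F = (-5, 4)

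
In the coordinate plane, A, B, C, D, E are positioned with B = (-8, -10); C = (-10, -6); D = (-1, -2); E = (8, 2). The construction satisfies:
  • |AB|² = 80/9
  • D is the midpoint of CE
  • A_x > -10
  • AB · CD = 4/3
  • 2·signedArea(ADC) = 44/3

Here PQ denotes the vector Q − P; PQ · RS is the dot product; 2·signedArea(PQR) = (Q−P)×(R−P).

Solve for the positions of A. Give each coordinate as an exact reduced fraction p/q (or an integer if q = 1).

A = (-28/3, -22/3)

1. A_x = -28/3  [2·signedArea(ADC) = 44/3 ∩ AB · CD = 4/3]
2. A_y = -22/3  [2·signedArea(ADC) = 44/3 ∩ AB · CD = 4/3]
   → A = (-28/3, -22/3)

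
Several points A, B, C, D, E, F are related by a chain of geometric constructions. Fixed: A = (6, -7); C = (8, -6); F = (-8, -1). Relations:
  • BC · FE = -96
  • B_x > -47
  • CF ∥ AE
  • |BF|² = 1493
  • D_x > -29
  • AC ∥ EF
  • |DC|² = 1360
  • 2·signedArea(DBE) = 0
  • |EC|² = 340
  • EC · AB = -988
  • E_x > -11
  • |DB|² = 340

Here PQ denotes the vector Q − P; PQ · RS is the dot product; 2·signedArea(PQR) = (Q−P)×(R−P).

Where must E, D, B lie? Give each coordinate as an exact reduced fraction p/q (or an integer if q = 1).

1. E_x = -10  [AC ∥ EF ∩ CF ∥ AE]
2. E_y = -2  [AC ∥ EF ∩ CF ∥ AE]
   → E = (-10, -2)
3. B_x = -46  [BC · FE = -96 ∩ EC · AB = -988]
4. B_y = 6  [BC · FE = -96 ∩ EC · AB = -988]
   → B = (-46, 6)
5. D_x = -28  [line 8·x + 36·y + 152 = 0 ∩ |DB|² = 340]
6. D_y = 2  [line 8·x + 36·y + 152 = 0 ∩ |DB|² = 340]
   → D = (-28, 2)

B = (-46, 6)
D = (-28, 2)
E = (-10, -2)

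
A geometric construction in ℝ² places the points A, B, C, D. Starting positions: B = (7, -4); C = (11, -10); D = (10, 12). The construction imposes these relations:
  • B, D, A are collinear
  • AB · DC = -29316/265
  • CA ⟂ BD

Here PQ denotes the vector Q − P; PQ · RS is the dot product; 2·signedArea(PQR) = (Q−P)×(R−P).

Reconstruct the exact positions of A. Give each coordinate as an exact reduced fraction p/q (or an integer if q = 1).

A = (1603/265, -2404/265)

1. A_x = 1603/265  [B, D, A are collinear ∩ CA ⟂ BD]
2. A_y = -2404/265  [B, D, A are collinear ∩ CA ⟂ BD]
   → A = (1603/265, -2404/265)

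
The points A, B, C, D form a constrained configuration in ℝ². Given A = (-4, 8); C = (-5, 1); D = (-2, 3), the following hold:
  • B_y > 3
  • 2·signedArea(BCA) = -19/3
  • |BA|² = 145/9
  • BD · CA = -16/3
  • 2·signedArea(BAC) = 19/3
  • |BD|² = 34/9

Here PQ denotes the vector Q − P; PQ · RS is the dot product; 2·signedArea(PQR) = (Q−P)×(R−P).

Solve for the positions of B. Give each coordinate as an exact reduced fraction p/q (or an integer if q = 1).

1. B_x = -11/3  [2·signedArea(BCA) = -19/3 ∩ BD · CA = -16/3]
2. B_y = 4  [2·signedArea(BCA) = -19/3 ∩ BD · CA = -16/3]
   → B = (-11/3, 4)

B = (-11/3, 4)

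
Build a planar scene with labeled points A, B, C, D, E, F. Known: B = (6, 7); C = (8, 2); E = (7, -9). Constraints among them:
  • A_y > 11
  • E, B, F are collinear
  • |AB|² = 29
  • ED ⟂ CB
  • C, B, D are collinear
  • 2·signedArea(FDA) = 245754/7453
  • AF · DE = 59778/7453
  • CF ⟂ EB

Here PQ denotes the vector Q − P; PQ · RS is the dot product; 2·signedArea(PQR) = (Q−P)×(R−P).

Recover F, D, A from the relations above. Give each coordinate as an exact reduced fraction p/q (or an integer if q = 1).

A = (4, 12)
D = (338/29, -207/29)
F = (1624/257, 487/257)

1. F_x = 1624/257  [E, B, F are collinear ∩ CF ⟂ EB]
2. F_y = 487/257  [E, B, F are collinear ∩ CF ⟂ EB]
   → F = (1624/257, 487/257)
3. D_x = 338/29  [C, B, D are collinear ∩ ED ⟂ CB]
4. D_y = -207/29  [C, B, D are collinear ∩ ED ⟂ CB]
   → D = (338/29, -207/29)
5. A_x = 4  [AF · DE = 59778/7453 ∩ 2·signedArea(FDA) = 245754/7453]
6. A_y = 12  [AF · DE = 59778/7453 ∩ 2·signedArea(FDA) = 245754/7453]
   → A = (4, 12)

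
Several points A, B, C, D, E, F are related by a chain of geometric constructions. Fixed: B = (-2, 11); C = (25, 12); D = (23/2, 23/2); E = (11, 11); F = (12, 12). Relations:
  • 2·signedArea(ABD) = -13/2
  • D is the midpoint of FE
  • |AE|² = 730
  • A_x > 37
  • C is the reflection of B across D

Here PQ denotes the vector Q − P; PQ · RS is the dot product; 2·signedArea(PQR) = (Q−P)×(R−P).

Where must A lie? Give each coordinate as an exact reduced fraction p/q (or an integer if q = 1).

1. A_x = 38  [line -1/2·x + 27/2·y + -143 = 0 ∩ |AE|² = 730]
2. A_y = 12  [line -1/2·x + 27/2·y + -143 = 0 ∩ |AE|² = 730]
   → A = (38, 12)

A = (38, 12)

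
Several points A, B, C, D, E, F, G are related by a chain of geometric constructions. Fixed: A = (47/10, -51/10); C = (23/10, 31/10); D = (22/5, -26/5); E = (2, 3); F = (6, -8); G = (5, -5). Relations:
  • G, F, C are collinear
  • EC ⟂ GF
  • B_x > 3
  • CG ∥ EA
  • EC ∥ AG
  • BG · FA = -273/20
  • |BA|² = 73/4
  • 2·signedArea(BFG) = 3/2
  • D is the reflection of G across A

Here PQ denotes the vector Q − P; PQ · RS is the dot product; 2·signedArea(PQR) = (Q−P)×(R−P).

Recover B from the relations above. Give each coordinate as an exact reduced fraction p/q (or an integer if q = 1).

B = (16/5, -11/10)

1. B_x = 16/5  [BG · FA = -273/20 ∩ 2·signedArea(BFG) = 3/2]
2. B_y = -11/10  [BG · FA = -273/20 ∩ 2·signedArea(BFG) = 3/2]
   → B = (16/5, -11/10)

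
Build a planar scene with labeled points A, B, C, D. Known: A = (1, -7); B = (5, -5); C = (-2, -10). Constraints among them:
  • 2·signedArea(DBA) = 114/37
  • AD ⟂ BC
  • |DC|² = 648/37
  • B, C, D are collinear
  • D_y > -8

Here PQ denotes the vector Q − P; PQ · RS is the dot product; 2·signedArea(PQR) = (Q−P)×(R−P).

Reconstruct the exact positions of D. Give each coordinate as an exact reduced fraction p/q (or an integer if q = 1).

D = (52/37, -280/37)

1. D_x = 52/37  [B, C, D are collinear ∩ AD ⟂ BC]
2. D_y = -280/37  [B, C, D are collinear ∩ AD ⟂ BC]
   → D = (52/37, -280/37)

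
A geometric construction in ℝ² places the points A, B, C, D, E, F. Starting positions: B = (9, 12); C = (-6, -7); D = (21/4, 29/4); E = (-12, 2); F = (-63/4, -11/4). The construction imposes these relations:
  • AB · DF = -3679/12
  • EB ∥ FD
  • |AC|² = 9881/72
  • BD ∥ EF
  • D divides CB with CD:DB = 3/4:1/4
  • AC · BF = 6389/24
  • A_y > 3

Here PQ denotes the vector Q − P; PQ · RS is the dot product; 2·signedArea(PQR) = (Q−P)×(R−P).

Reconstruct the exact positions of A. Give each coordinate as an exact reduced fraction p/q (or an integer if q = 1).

1. A_x = -7/4  [AB · DF = -3679/12 ∩ AC · BF = 6389/24]
2. A_y = 47/12  [AB · DF = -3679/12 ∩ AC · BF = 6389/24]
   → A = (-7/4, 47/12)

A = (-7/4, 47/12)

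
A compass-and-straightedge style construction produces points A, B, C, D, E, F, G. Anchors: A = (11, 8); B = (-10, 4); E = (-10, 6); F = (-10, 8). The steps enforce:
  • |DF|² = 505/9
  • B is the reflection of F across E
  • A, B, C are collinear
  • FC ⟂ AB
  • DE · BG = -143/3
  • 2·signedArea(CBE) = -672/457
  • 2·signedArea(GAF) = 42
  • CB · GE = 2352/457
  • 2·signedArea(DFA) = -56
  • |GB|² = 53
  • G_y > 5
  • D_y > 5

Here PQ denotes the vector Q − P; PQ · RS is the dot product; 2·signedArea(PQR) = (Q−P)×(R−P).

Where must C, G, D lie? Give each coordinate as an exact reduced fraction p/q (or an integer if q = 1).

1. C_x = -4234/457  [A, B, C are collinear ∩ FC ⟂ AB]
2. C_y = 1892/457  [A, B, C are collinear ∩ FC ⟂ AB]
   → C = (-4234/457, 1892/457)
3. G_x = -3  [2·signedArea(GAF) = 42 ∩ CB · GE = 2352/457]
4. G_y = 6  [2·signedArea(GAF) = 42 ∩ CB · GE = 2352/457]
   → G = (-3, 6)
5. D_x = -3  [DE · BG = -143/3 ∩ 2·signedArea(DFA) = -56]
6. D_y = 16/3  [DE · BG = -143/3 ∩ 2·signedArea(DFA) = -56]
   → D = (-3, 16/3)

C = (-4234/457, 1892/457)
D = (-3, 16/3)
G = (-3, 6)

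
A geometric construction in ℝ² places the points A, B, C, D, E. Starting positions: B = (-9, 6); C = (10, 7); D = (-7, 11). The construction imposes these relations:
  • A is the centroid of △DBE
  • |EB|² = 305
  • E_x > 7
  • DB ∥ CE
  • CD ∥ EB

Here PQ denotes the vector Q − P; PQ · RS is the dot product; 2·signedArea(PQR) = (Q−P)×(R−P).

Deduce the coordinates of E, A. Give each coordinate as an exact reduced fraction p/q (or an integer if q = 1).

A = (-8/3, 19/3)
E = (8, 2)

1. E_x = 8  [CD ∥ EB ∩ DB ∥ CE]
2. E_y = 2  [CD ∥ EB ∩ DB ∥ CE]
   → E = (8, 2)
3. A_x = -8/3  [A is the centroid of △DBE]
4. A_y = 19/3  [A is the centroid of △DBE]
   → A = (-8/3, 19/3)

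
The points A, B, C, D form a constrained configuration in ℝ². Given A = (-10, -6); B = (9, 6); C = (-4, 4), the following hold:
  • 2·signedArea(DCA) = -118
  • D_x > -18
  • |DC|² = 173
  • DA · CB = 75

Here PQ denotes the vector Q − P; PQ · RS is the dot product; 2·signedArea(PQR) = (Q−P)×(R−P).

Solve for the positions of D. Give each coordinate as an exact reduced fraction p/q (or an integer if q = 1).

D = (-17, 2)

1. D_x = -17  [DA · CB = 75 ∩ 2·signedArea(DCA) = -118]
2. D_y = 2  [DA · CB = 75 ∩ 2·signedArea(DCA) = -118]
   → D = (-17, 2)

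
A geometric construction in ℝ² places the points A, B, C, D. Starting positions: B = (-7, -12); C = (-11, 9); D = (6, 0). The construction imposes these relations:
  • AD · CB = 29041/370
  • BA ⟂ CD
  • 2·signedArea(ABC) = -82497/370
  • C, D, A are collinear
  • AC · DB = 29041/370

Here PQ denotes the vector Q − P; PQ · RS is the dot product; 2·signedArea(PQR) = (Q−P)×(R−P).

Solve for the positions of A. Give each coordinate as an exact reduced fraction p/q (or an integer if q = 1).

A = (299/370, 1017/370)

1. A_x = 299/370  [C, D, A are collinear ∩ BA ⟂ CD]
2. A_y = 1017/370  [C, D, A are collinear ∩ BA ⟂ CD]
   → A = (299/370, 1017/370)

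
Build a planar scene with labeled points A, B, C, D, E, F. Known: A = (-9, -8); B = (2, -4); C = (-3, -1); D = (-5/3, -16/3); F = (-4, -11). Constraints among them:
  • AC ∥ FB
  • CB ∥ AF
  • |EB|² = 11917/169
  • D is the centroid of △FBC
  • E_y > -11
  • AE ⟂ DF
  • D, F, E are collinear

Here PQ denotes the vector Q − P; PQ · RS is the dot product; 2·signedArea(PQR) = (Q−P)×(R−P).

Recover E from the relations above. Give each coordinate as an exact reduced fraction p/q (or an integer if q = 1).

1. E_x = -620/169  [D, F, E are collinear ∩ AE ⟂ DF]
2. E_y = -1723/169  [D, F, E are collinear ∩ AE ⟂ DF]
   → E = (-620/169, -1723/169)

E = (-620/169, -1723/169)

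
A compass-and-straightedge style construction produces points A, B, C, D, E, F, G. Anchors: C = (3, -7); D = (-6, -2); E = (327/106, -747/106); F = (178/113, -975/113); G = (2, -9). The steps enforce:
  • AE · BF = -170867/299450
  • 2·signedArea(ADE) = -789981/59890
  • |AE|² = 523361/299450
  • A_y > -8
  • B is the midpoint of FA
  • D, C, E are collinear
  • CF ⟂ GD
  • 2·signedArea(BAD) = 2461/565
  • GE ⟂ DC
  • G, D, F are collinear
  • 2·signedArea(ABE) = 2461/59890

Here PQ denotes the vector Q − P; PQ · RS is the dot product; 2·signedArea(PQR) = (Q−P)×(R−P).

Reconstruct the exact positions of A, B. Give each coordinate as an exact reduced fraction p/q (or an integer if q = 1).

A = (1212/565, -4507/565)
B = (1051/565, -4691/565)

1. A_x = 1212/565  [line 535/106·x + 963/106·y + 69657/1130 = 0 ∩ |AE|² = 523361/299450]
2. A_y = -4507/565  [line 535/106·x + 963/106·y + 69657/1130 = 0 ∩ |AE|² = 523361/299450]
   → A = (1212/565, -4507/565)
3. B_x = 1051/565  [2·signedArea(ABE) = 2461/59890 ∩ B is the midpoint of FA]
4. B_y = -4691/565  [2·signedArea(ABE) = 2461/59890 ∩ B is the midpoint of FA]
   → B = (1051/565, -4691/565)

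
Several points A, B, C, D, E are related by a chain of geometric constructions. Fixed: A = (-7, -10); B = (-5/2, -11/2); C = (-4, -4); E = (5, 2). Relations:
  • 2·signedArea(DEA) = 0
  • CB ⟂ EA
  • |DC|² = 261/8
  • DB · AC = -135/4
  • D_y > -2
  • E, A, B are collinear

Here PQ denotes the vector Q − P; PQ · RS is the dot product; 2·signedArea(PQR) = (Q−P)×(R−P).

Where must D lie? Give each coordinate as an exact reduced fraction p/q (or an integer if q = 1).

1. D_x = 5/4  [2·signedArea(DEA) = 0 ∩ DB · AC = -135/4]
2. D_y = -7/4  [2·signedArea(DEA) = 0 ∩ DB · AC = -135/4]
   → D = (5/4, -7/4)

D = (5/4, -7/4)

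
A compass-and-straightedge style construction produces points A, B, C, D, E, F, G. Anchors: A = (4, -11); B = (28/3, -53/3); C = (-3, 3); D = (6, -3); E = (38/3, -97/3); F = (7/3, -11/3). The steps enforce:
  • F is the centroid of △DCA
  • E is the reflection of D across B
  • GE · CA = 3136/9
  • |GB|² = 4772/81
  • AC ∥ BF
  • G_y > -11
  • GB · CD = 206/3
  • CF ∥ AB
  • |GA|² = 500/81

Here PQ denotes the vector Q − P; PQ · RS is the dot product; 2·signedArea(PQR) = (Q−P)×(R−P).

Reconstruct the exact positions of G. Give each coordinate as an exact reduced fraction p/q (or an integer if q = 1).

G = (58/9, -95/9)

1. G_x = 58/9  [GE · CA = 3136/9 ∩ GB · CD = 206/3]
2. G_y = -95/9  [GE · CA = 3136/9 ∩ GB · CD = 206/3]
   → G = (58/9, -95/9)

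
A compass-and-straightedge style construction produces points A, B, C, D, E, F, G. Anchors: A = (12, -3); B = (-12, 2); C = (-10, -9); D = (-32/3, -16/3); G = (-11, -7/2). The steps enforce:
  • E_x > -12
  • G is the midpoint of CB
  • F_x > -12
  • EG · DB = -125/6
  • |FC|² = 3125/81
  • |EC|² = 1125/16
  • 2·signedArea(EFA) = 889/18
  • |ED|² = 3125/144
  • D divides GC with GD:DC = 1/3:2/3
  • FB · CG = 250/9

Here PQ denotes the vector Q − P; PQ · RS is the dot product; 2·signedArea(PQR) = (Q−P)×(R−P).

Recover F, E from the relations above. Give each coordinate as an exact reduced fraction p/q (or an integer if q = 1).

1. F_x = -100/9  [line 1·x + -11/2·y + -43/9 = 0 ∩ |FC|² = 3125/81]
2. F_y = -26/9  [line 1·x + -11/2·y + -43/9 = 0 ∩ |FC|² = 3125/81]
   → F = (-100/9, -26/9)
3. E_x = -23/2  [2·signedArea(EFA) = 889/18 ∩ EG · DB = -125/6]
4. E_y = -3/4  [2·signedArea(EFA) = 889/18 ∩ EG · DB = -125/6]
   → E = (-23/2, -3/4)

E = (-23/2, -3/4)
F = (-100/9, -26/9)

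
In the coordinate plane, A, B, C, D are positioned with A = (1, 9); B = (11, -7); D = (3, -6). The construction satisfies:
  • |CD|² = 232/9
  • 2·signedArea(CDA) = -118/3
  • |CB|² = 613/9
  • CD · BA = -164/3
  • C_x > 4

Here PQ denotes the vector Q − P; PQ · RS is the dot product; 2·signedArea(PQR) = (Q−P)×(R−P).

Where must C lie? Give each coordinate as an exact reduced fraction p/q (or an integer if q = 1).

C = (5, -4/3)

1. C_x = 5  [CD · BA = -164/3 ∩ 2·signedArea(CDA) = -118/3]
2. C_y = -4/3  [CD · BA = -164/3 ∩ 2·signedArea(CDA) = -118/3]
   → C = (5, -4/3)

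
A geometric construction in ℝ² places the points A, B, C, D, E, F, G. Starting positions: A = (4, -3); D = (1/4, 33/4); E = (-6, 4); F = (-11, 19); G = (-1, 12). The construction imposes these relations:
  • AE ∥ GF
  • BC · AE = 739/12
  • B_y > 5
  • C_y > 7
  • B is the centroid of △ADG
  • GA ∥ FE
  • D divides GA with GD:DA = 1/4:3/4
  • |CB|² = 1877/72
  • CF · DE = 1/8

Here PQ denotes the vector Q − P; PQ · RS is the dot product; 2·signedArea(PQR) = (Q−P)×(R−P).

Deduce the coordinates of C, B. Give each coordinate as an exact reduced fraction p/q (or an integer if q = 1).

B = (13/12, 23/4)
C = (-7/2, 8)

1. B_x = 13/12  [B is the centroid of △ADG]
2. B_y = 23/4  [B is the centroid of △ADG]
   → B = (13/12, 23/4)
3. C_x = -7/2  [CF · DE = 1/8 ∩ BC · AE = 739/12]
4. C_y = 8  [CF · DE = 1/8 ∩ BC · AE = 739/12]
   → C = (-7/2, 8)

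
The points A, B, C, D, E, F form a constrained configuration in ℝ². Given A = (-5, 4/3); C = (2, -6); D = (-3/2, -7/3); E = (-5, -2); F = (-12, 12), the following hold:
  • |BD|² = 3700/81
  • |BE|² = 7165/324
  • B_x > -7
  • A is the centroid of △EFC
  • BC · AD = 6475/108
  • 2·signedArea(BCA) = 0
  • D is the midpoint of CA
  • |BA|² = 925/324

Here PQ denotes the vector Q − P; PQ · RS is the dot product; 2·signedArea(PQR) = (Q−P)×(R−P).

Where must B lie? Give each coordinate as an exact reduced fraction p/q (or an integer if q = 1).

B = (-37/6, 23/9)

1. B_x = -37/6  [2·signedArea(BCA) = 0 ∩ BC · AD = 6475/108]
2. B_y = 23/9  [2·signedArea(BCA) = 0 ∩ BC · AD = 6475/108]
   → B = (-37/6, 23/9)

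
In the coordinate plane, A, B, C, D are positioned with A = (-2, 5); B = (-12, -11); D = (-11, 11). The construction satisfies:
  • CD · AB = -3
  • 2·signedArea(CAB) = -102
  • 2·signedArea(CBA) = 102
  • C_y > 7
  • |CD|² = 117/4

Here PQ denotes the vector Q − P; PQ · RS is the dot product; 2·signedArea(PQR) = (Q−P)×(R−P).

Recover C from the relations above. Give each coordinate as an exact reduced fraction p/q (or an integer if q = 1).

C = (-13/2, 8)

1. C_x = -13/2  [2·signedArea(CBA) = 102 ∩ CD · AB = -3]
2. C_y = 8  [2·signedArea(CBA) = 102 ∩ CD · AB = -3]
   → C = (-13/2, 8)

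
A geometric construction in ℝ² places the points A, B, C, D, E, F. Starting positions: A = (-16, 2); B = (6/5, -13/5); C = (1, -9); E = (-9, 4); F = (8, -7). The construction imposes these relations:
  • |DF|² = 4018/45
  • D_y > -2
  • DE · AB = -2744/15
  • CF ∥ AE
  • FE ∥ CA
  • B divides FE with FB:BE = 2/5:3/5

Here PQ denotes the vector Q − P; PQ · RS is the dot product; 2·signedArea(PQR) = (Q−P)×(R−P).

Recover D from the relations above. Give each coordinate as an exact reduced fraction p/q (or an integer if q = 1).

D = (1/15, -28/15)

1. D_x = 1/15  [line -86/5·x + 23/5·y + 146/15 = 0 ∩ |DF|² = 4018/45]
2. D_y = -28/15  [line -86/5·x + 23/5·y + 146/15 = 0 ∩ |DF|² = 4018/45]
   → D = (1/15, -28/15)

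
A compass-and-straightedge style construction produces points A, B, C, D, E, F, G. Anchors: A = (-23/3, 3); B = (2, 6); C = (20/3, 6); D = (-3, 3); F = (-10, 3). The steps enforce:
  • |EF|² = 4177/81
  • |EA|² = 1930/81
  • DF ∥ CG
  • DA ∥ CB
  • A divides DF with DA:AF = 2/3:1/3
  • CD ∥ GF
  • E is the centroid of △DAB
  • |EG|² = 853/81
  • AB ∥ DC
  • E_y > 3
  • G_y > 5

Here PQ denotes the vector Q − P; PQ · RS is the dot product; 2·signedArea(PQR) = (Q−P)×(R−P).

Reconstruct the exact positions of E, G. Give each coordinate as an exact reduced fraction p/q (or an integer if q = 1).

1. E_x = -26/9  [E is the centroid of △DAB]
2. E_y = 4  [E is the centroid of △DAB]
   → E = (-26/9, 4)
3. G_x = -1/3  [CD ∥ GF ∩ DF ∥ CG]
4. G_y = 6  [CD ∥ GF ∩ DF ∥ CG]
   → G = (-1/3, 6)

E = (-26/9, 4)
G = (-1/3, 6)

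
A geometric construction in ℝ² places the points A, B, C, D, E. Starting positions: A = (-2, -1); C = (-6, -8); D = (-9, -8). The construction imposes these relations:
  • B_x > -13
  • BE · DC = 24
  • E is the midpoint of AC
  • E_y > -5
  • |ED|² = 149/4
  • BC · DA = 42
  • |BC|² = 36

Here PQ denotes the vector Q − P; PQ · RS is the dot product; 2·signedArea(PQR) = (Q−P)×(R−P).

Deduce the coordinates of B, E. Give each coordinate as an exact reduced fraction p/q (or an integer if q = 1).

B = (-12, -8)
E = (-4, -9/2)

1. E_x = -4  [E is the midpoint of AC]
2. E_y = -9/2  [E is the midpoint of AC]
   → E = (-4, -9/2)
3. B_x = -12  [BE · DC = 24 ∩ BC · DA = 42]
4. B_y = -8  [BE · DC = 24 ∩ BC · DA = 42]
   → B = (-12, -8)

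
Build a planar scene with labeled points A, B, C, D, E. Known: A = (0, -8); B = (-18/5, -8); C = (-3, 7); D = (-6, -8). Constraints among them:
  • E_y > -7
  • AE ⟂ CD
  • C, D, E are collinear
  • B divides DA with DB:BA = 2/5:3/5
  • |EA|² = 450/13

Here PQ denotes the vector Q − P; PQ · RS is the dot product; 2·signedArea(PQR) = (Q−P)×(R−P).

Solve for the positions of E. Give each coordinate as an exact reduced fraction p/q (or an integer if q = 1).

1. E_x = -75/13  [C, D, E are collinear ∩ AE ⟂ CD]
2. E_y = -89/13  [C, D, E are collinear ∩ AE ⟂ CD]
   → E = (-75/13, -89/13)

E = (-75/13, -89/13)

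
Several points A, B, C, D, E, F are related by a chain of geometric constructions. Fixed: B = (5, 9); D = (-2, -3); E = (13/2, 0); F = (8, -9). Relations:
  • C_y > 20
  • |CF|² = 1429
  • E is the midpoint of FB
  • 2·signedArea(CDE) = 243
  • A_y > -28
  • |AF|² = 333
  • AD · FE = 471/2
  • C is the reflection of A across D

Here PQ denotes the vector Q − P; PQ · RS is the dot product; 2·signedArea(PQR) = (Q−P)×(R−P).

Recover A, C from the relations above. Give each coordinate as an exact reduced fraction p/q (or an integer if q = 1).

1. A_x = 11  [line 3/2·x + -9·y + -519/2 = 0 ∩ |AF|² = 333]
2. A_y = -27  [line 3/2·x + -9·y + -519/2 = 0 ∩ |AF|² = 333]
   → A = (11, -27)
3. C_x = -15  [C is the reflection of A across D]
4. C_y = 21  [C is the reflection of A across D]
   → C = (-15, 21)

A = (11, -27)
C = (-15, 21)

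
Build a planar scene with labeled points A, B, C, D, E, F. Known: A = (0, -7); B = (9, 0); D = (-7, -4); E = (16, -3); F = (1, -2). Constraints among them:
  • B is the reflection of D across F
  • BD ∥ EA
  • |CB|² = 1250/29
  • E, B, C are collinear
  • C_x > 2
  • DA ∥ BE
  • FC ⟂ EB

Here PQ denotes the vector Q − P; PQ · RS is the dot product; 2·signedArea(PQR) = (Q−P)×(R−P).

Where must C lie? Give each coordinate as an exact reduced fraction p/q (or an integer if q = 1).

1. C_x = 86/29  [E, B, C are collinear ∩ FC ⟂ EB]
2. C_y = 75/29  [E, B, C are collinear ∩ FC ⟂ EB]
   → C = (86/29, 75/29)

C = (86/29, 75/29)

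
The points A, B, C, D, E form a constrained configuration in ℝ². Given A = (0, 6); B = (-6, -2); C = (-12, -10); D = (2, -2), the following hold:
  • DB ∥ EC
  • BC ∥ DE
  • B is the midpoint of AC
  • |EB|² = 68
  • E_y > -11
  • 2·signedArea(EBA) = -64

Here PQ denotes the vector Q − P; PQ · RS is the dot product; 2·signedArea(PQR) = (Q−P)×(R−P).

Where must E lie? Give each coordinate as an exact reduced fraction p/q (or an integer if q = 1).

1. E_x = -4  [DB ∥ EC ∩ BC ∥ DE]
2. E_y = -10  [DB ∥ EC ∩ BC ∥ DE]
   → E = (-4, -10)

E = (-4, -10)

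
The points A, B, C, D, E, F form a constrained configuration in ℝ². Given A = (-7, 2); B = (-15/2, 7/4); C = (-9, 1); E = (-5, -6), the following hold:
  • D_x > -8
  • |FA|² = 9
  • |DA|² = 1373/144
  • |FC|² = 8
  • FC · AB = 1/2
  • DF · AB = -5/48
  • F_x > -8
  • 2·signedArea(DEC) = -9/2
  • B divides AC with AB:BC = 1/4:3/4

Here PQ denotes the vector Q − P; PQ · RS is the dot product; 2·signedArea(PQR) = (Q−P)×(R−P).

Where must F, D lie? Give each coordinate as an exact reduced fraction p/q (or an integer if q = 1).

1. F_x = -7  [line 1/2·x + 1/4·y + 15/4 = 0 ∩ |FA|² = 9]
2. F_y = -1  [line 1/2·x + 1/4·y + 15/4 = 0 ∩ |FA|² = 9]
   → F = (-7, -1)
3. D_x = -43/6  [2·signedArea(DEC) = -9/2 ∩ DF · AB = -5/48]
4. D_y = -13/12  [2·signedArea(DEC) = -9/2 ∩ DF · AB = -5/48]
   → D = (-43/6, -13/12)

D = (-43/6, -13/12)
F = (-7, -1)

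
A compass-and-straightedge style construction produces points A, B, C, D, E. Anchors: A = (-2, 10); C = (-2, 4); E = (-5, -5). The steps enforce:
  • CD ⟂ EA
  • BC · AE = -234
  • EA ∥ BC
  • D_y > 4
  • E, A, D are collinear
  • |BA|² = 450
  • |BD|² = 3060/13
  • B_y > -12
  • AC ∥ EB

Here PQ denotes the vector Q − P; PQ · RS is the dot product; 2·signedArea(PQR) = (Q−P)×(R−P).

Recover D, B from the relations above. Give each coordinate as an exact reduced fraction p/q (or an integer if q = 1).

1. D_x = -41/13  [E, A, D are collinear ∩ CD ⟂ EA]
2. D_y = 55/13  [E, A, D are collinear ∩ CD ⟂ EA]
   → D = (-41/13, 55/13)
3. B_x = -5  [EA ∥ BC ∩ AC ∥ EB]
4. B_y = -11  [EA ∥ BC ∩ AC ∥ EB]
   → B = (-5, -11)

B = (-5, -11)
D = (-41/13, 55/13)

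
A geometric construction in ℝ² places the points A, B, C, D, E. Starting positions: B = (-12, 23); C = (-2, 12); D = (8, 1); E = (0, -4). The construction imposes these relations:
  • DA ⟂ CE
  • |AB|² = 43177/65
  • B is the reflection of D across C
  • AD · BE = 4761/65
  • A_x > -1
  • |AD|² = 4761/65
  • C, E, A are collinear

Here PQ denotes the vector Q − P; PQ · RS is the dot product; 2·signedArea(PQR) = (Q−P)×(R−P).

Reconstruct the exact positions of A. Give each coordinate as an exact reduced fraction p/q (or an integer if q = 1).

A = (-32/65, -4/65)

1. A_x = -32/65  [C, E, A are collinear ∩ DA ⟂ CE]
2. A_y = -4/65  [C, E, A are collinear ∩ DA ⟂ CE]
   → A = (-32/65, -4/65)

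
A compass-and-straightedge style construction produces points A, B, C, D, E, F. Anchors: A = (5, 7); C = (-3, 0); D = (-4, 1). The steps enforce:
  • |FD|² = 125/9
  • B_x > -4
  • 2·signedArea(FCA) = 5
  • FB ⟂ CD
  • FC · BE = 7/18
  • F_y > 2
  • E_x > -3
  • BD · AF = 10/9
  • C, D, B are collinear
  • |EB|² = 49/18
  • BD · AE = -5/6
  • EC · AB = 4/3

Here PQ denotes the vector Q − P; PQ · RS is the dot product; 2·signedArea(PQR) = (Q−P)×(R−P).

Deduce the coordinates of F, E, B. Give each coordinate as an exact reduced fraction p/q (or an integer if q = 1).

B = (-19/6, 1/6)
E = (-2, -1)
F = (-2/3, 8/3)

1. F_x = -2/3  [line -7·x + 8·y + -26 = 0 ∩ |FD|² = 125/9]
2. F_y = 8/3  [line -7·x + 8·y + -26 = 0 ∩ |FD|² = 125/9]
   → F = (-2/3, 8/3)
3. B_x = -19/6  [C, D, B are collinear ∩ FB ⟂ CD]
4. B_y = 1/6  [C, D, B are collinear ∩ FB ⟂ CD]
   → B = (-19/6, 1/6)
5. E_x = -2  [EC · AB = 4/3 ∩ BD · AE = -5/6]
6. E_y = -1  [EC · AB = 4/3 ∩ BD · AE = -5/6]
   → E = (-2, -1)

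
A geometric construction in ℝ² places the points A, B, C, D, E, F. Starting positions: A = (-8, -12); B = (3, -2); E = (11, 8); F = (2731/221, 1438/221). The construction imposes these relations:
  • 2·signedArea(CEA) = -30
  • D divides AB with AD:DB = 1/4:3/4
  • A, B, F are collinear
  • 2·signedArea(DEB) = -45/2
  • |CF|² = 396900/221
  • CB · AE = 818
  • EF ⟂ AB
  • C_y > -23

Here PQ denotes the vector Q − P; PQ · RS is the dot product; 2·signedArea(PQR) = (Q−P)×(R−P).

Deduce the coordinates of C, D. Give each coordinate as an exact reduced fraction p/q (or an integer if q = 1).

C = (-19, -22)
D = (-21/4, -19/2)

1. C_x = -19  [2·signedArea(CEA) = -30 ∩ CB · AE = 818]
2. C_y = -22  [2·signedArea(CEA) = -30 ∩ CB · AE = 818]
   → C = (-19, -22)
3. D_x = -21/4  [D divides AB with AD:DB = 1/4:3/4]
4. D_y = -19/2  [D divides AB with AD:DB = 1/4:3/4]
   → D = (-21/4, -19/2)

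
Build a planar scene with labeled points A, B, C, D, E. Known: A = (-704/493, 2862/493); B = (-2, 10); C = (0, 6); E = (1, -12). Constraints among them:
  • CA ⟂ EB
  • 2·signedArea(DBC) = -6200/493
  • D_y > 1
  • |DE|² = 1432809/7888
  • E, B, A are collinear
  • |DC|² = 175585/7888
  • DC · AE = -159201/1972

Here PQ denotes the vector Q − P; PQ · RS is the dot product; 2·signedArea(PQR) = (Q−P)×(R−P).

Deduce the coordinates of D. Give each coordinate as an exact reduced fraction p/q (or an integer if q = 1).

D = (-1619/1972, 1335/986)

1. D_x = -1619/1972  [2·signedArea(DBC) = -6200/493 ∩ DC · AE = -159201/1972]
2. D_y = 1335/986  [2·signedArea(DBC) = -6200/493 ∩ DC · AE = -159201/1972]
   → D = (-1619/1972, 1335/986)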